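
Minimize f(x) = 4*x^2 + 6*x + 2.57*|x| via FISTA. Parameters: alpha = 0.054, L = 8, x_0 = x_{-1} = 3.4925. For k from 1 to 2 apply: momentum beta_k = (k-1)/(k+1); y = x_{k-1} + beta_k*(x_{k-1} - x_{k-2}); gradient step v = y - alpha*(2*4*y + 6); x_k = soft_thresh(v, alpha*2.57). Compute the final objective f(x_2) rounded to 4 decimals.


FISTA on f(x) = 4*x^2 + 6*x + 2.57*|x|
L = 8, alpha = 0.054
Iteration 1: beta = 0.0, y = 3.4925 + 0.0*(3.4925 - 3.4925) = 3.4925
  grad(y) = 33.94, v = y - alpha*grad = 1.6597
  prox(v) = soft_thresh(1.6597, 0.1388) = 1.521
Iteration 2: beta = 0.3333, y = 1.521 + 0.3333*(1.521 - 3.4925) = 0.8638
  grad(y) = 12.9102, v = y - alpha*grad = 0.1666
  prox(v) = soft_thresh(0.1666, 0.1388) = 0.0278
f(x_2) = 4*0.0278^2 + 6*0.0278 + 2.57*|0.0278| = 0.2418


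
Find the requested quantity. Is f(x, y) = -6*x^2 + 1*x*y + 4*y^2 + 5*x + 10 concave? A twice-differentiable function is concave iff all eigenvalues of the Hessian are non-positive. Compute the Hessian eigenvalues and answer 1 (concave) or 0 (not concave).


The Hessian of f(x,y) = -6*x^2 + 1*x*y + 4*y^2 + 5*x + 10 is:
H = [[-12, 1], [1, 8]]
Trace = -12 + 8 = -4
Determinant = -12*8 - (1)^2 = -97
Discriminant = (-4)^2 - 4*-97 = 404.0
Eigenvalues: lambda_1 = -12.0499, lambda_2 = 8.0499
The function is not concave.

0


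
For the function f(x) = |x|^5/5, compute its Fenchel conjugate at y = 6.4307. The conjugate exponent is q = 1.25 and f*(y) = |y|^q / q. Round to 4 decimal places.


The conjugate exponent q satisfies 1/p + 1/q = 1.
p = 5, so q = 5/(5 - 1) = 1.25
|y|^q = 6.4307^1.25 = 10.2405
f*(6.4307) = 10.2405 / 1.25 = 8.1924


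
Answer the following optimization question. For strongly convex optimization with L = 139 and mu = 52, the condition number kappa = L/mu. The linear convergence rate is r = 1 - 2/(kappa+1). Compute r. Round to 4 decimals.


Step 1: Compute the condition number.
kappa = L/mu = 139/52 = 2.6731
Step 2: Compute the convergence rate.
r = 1 - 2/(kappa + 1) = 1 - 2*mu/(L + mu) = (L - mu)/(L + mu) = 87/191 = 0.4555


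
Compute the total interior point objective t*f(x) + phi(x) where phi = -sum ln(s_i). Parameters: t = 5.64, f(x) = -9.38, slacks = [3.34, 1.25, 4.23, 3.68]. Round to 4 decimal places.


Step 1: Compute log-barrier.
ln values: [1.206, 0.2231, 1.4422, 1.3029]
phi = -(1.206 + 0.2231 + 1.4422 + 1.3029) = -4.1742
Step 2: Compute augmented objective.
t*f(x) = 5.64*-9.38 = -52.9032
Total = -52.9032 - 4.1742 = -57.0774


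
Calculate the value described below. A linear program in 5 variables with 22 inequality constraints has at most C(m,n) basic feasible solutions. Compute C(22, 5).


Each vertex corresponds to some choice of n active constraints out of m, so the number of vertices is at most C(m, n) = m! / (n!(m-n)!).
m = 22, n = 5
Numerator: 22 * 21 * 20 * 19 * 18
Denominator: 5! = 120
C(22, 5) = 26334


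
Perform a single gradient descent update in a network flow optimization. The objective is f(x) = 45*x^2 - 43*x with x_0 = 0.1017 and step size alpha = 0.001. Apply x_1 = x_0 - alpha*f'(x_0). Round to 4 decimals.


We compute the gradient at x_0 and apply the update.
f'(x) = 90*x - 43
f'(0.1017) = 90*0.1017 - 43 = -33.847
x_1 = 0.1017 - 0.001*-33.847 = 0.1355


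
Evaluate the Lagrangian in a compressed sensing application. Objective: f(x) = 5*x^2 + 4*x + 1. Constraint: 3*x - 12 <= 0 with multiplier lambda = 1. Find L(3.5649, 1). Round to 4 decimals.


Step 1: Evaluate f(x).
f(3.5649) = 5*3.5649^2 + 4*3.5649 + 1 = 78.8022
Step 2: Evaluate g(x).
g(3.5649) = 3*3.5649 - 12 = -1.3053
Step 3: Compute Lagrangian.
L = 78.8022 + 1*-1.3053 = 77.4969


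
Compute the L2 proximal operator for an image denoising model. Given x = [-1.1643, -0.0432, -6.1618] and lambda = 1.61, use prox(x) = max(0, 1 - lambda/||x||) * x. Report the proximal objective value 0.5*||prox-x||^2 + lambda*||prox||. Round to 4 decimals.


Step 1: Compute ||x||.
||x|| = 6.271
Step 2: Compute scaling factor.
scale = max(0, 1 - 1.61/6.271) = 0.7433
Step 3: prox(x) = [-0.8654, -0.0321, -4.5798]
||prox(x)|| = 4.661
Step 4: Proximal objective.
0.5*||prox-x||^2 = 1.2961
lambda*||prox|| = 7.5042
Total = 8.8002


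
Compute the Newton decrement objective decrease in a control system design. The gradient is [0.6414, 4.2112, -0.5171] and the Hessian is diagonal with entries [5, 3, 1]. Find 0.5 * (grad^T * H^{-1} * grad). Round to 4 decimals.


Step 1: H is diagonal, so H^(-1) * g = [0.1283, 1.4037, -0.5171].
Step 2: g^T H^(-1) g = sum_i g_i^2 / H_ii
  = (0.6414)^2/5 + (4.2112)^2/3 + (-0.5171)^2/1
  = 0.0823 + 5.9114 + 0.2674 = 6.2611
Step 3: Objective decrease = 0.5 * g^T H^(-1) g = 3.1305


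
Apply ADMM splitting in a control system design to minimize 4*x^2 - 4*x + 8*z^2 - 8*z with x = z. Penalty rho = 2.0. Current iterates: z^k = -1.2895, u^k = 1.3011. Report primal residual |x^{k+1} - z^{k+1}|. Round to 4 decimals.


ADMM iteration with rho = 2.0, z^k = -1.2895, u^k = 1.3011
Step 1: x-update.
Minimize 4*x^2 - 4*x + (2.0/2)*(x + 1.2895 + 1.3011)^2
FOC: (2*4 + 2.0)*x = 4 + 2.0*(-1.2895 - 1.3011)
x^{k+1} = -0.1181
Step 2: z-update.
Minimize 8*z^2 - 8*z + (2.0/2)*(-0.1181 - z + 1.3011)^2
FOC: (2*8 + 2.0)*z = 8 + 2.0*(-0.1181 + 1.3011)
z^{k+1} = 0.5759
Step 3: u-update.
u^{k+1} = 1.3011 - 0.1181 - 0.5759 = 0.6071
Step 4: Primal residual = |-0.1181 - 0.5759| = 0.694


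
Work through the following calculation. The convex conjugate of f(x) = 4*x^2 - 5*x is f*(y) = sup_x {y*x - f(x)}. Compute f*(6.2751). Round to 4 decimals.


f*(y) = sup_x {y*x - a*x^2 - b*x} = sup_x {(y-b)*x - a*x^2}
FOC: (y - b) - 2a*x = 0 => x* = (y - b)/(2a)
x* = (6.2751 + 5)/(2*4) = 1.4094
f*(6.2751) = (y-b)^2/(4a) = (6.2751 + 5)^2/(4*4)
= 127.1279/16 = 7.9455


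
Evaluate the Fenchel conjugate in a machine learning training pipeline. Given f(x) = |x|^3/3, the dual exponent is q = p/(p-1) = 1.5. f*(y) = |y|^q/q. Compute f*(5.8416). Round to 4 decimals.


The conjugate exponent q satisfies 1/p + 1/q = 1.
p = 3, so q = 3/(3 - 1) = 1.5
|y|^q = 5.8416^1.5 = 14.1188
f*(5.8416) = 14.1188 / 1.5 = 9.4125


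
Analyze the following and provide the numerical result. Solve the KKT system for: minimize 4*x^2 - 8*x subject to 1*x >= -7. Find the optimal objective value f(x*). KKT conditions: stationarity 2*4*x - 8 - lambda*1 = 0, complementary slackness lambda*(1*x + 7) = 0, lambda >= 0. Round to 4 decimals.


Step 1: Try lambda = 0 (constraint inactive).
Stationarity: 2*4*x - 8 = 0
x* = 8/(2*4) = 1.0
Check constraint: 1*1.0 = 1.0 >= -7 -- satisfied.
Step 2: Compute optimal value.
f(x*) = 4*1.0^2 - 8*1.0 = -4.0


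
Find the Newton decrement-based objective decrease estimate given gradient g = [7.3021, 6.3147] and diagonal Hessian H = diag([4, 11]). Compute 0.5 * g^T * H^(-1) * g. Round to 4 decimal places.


Step 1: H is diagonal, so H^(-1) * g = [1.8255, 0.5741].
Step 2: g^T H^(-1) g = sum_i g_i^2 / H_ii
  = (7.3021)^2/4 + (6.3147)^2/11
  = 13.3302 + 3.625 = 16.9552
Step 3: Objective decrease = 0.5 * g^T H^(-1) g = 8.4776


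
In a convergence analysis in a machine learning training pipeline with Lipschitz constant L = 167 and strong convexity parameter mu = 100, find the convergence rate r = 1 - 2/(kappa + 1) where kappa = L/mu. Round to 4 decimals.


Step 1: Compute the condition number.
kappa = L/mu = 167/100 = 1.67
Step 2: Compute the convergence rate.
r = 1 - 2/(kappa + 1) = 1 - 2*mu/(L + mu) = (L - mu)/(L + mu) = 67/267 = 0.2509


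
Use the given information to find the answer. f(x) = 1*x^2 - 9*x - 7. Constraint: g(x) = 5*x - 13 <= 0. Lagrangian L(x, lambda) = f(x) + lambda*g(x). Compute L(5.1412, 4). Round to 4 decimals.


Step 1: Evaluate f(x).
f(5.1412) = 1*5.1412^2 - 9*5.1412 - 7 = -26.8389
Step 2: Evaluate g(x).
g(5.1412) = 5*5.1412 - 13 = 12.706
Step 3: Compute Lagrangian.
L = -26.8389 + 4*12.706 = 23.9851


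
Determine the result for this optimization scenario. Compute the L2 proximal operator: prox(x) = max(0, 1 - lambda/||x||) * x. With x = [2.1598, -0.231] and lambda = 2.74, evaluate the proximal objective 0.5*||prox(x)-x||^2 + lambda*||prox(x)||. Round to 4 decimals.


Step 1: Compute ||x||.
||x|| = 2.1721
Step 2: Compute scaling factor.
scale = max(0, 1 - 2.74/2.1721) = 0.0
Step 3: prox(x) = [0.0, -0.0]
||prox(x)|| = 0.0
Step 4: Proximal objective.
0.5*||prox-x||^2 = 2.359
lambda*||prox|| = 0.0
Total = 2.359


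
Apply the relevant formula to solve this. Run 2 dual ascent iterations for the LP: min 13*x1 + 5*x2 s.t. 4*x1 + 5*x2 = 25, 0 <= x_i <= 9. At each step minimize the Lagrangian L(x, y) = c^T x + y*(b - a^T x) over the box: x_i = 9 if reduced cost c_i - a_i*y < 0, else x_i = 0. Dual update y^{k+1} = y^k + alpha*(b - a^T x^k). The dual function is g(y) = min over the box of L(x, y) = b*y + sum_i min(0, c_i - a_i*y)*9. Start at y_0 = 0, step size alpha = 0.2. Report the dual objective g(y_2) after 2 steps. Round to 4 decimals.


Dual ascent for LP: min 13*x1 + 5*x2, 4*x1 + 5*x2 = 25, 0 <= x_i <= 9
Step 1: y^k = 0.0, reduced costs: (13.0, 5.0)
  x^k = (0.0, 0.0), subgradient = b - a^T x = 25.0
  y^{k+1} = 0.0 + 0.2*25.0 = 5.0
Step 2: y^k = 5.0, reduced costs: (-7.0, -20.0)
  x^k = (9.0, 9.0), subgradient = b - a^T x = -56.0
  y^{k+1} = 5.0 + 0.2*-56.0 = -6.2
Dual objective at y_2 = -6.2: reduced costs (37.8, 36.0), box minimizer x = (0.0, 0.0)
g(y_2) = b*y + (c1 - a1*y)*x1 + (c2 - a2*y)*x2 = 25*(-6.2) + 37.8*0.0 + 36.0*0.0 = -155.0 + 0.0 + 0.0 = -155.0


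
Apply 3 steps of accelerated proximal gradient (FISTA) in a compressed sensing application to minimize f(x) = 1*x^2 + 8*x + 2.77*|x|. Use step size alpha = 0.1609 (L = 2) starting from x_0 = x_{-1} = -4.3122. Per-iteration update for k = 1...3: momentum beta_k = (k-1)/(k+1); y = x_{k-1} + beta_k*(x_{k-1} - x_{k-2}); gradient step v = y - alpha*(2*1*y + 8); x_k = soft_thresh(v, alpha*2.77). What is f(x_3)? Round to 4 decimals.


FISTA on f(x) = 1*x^2 + 8*x + 2.77*|x|
L = 2, alpha = 0.1609
Iteration 1: beta = 0.0, y = -4.3122 + 0.0*(-4.3122 + 4.3122) = -4.3122
  grad(y) = -0.6244, v = y - alpha*grad = -4.2117
  prox(v) = soft_thresh(-4.2117, 0.4457) = -3.766
Iteration 2: beta = 0.3333, y = -3.766 + 0.3333*(-3.766 + 4.3122) = -3.584
  grad(y) = 0.832, v = y - alpha*grad = -3.7179
  prox(v) = soft_thresh(-3.7179, 0.4457) = -3.2722
Iteration 3: beta = 0.5, y = -3.2722 + 0.5*(-3.2722 + 3.766) = -3.0252
  grad(y) = 1.9495, v = y - alpha*grad = -3.3389
  prox(v) = soft_thresh(-3.3389, 0.4457) = -2.8932
f(x_3) = 1*(-2.8932)^2 + 8*(-2.8932) + 2.77*|-2.8932| = -6.7608


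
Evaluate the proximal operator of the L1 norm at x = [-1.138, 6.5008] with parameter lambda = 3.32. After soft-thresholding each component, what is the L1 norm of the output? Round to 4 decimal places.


Soft-thresholding with lambda = 3.32:
prox(-1.138) = sign(-1.138)*max(|-1.138| - 3.32, 0) = 0.0
prox(6.5008) = sign(6.5008)*max(|6.5008| - 3.32, 0) = 3.1808
prox(x) = [0.0, 3.1808]
||prox(x)||_1 = 0.0 + 3.1808 = 3.1808


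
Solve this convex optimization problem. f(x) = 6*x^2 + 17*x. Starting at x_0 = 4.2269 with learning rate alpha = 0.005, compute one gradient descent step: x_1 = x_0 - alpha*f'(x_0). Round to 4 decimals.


We compute the gradient at x_0 and apply the update.
f'(x) = 12*x + 17
f'(4.2269) = 12*4.2269 + 17 = 67.7228
x_1 = 4.2269 - 0.005*67.7228 = 3.8883


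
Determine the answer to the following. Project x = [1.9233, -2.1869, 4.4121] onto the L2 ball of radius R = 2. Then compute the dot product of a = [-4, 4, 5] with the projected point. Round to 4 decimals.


Step 1: Compute ||x|| (intermediates to 6 decimals).
||x|| = sqrt(1.9233^2 + (-2.1869)^2 + 4.4121^2) = 5.28661
Step 2: Project.
Since ||x|| > R, scale = R/||x|| = 2/5.28661 = 0.378314, proj(x) = scale * x
proj(x) = [0.727611, -0.827335, 1.669159]
Step 3: Dot product.
a^T * proj(x) = -4*0.727611 + 4*(-0.827335) + 5*1.669159 = 2.126


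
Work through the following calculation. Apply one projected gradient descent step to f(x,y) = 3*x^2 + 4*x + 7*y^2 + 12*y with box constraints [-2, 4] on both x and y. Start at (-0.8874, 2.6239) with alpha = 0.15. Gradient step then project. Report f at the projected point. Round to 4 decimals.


Step 1: Compute gradient at (-0.8874, 2.6239).
grad_x = 2*3*-0.8874 + 4 = -1.3244
grad_y = 2*7*2.6239 + 12 = 48.7346
Step 2: Gradient step.
x_raw = -0.8874 - 0.15*-1.3244 = -0.6887
y_raw = 2.6239 - 0.15*48.7346 = -4.6863
Step 3: Project onto [-2, 4].
x_proj = clip(-0.6887) = -0.6887
y_proj = clip(-4.6863) = -2.0
Step 4: Evaluate f.
f(-0.6887, -2.0) = 2.6681


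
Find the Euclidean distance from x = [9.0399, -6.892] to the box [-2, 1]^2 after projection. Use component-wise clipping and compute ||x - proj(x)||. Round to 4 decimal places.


Project each component onto [-2, 1].
clip(9.0399) = 1.0, clip(-6.892) = -2.0
Projection = [1.0, -2.0]
Squared diffs: [64.64, 23.9317]
Distance = sqrt(88.5717) = 9.4113


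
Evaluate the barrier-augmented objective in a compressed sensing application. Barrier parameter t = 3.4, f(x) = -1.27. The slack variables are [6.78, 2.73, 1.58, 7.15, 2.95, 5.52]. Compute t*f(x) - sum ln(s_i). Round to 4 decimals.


Step 1: Compute log-barrier.
ln values: [1.914, 1.0043, 0.4574, 1.9671, 1.0818, 1.7084]
phi = -(1.914 + 1.0043 + 0.4574 + 1.9671 + 1.0818 + 1.7084) = -8.133
Step 2: Compute augmented objective.
t*f(x) = 3.4*-1.27 = -4.318
Total = -4.318 - 8.133 = -12.451


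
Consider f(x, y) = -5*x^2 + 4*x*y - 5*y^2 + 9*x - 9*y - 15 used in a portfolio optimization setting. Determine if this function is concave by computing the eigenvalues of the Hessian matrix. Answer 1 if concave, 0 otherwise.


The Hessian of f(x,y) = -5*x^2 + 4*x*y - 5*y^2 + 9*x - 9*y - 15 is:
H = [[-10, 4], [4, -10]]
Trace = -10 - 10 = -20
Determinant = -10*-10 - (4)^2 = 84
Discriminant = (-20)^2 - 4*84 = 64.0
Eigenvalues: lambda_1 = -14.0, lambda_2 = -6.0
The function is concave.

1


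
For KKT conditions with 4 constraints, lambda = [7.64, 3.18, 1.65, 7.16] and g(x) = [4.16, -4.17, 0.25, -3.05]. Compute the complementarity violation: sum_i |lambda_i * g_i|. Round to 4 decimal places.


KKT complementary slackness check:
lambda_1 * g_1 = 7.64 * 4.16 = 31.7824
lambda_2 * g_2 = 3.18 * -4.17 = -13.2606
lambda_3 * g_3 = 1.65 * 0.25 = 0.4125
lambda_4 * g_4 = 7.16 * -3.05 = -21.838
Total violation = 31.7824 + 13.2606 + 0.4125 + 21.838 = 67.2935


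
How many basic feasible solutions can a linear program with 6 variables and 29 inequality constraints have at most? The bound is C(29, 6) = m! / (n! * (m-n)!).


Each vertex corresponds to some choice of n active constraints out of m, so the number of vertices is at most C(m, n) = m! / (n!(m-n)!).
m = 29, n = 6
Numerator: 29 * 28 * 27 * 26 * 25 * 24
Denominator: 6! = 720
C(29, 6) = 475020


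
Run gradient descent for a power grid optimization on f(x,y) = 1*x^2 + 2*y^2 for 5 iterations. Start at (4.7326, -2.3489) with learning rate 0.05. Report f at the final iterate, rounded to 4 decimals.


Gradient descent on f(x,y) = 1*x^2 + 2*y^2.
Starting point: (4.7326, -2.3489), alpha = 0.05
Step 1: grad_x = 2*1*4.7326 = 9.4652, grad_y = 2*2*-2.3489 = -9.3956
  x_1 = 4.7326 - 0.05*9.4652 = 4.2593
  y_1 = -2.3489 - 0.05*-9.3956 = -1.8791
Step 2: grad_x = 2*1*4.2593 = 8.5187, grad_y = 2*2*-1.8791 = -7.5165
  x_2 = 4.2593 - 0.05*8.5187 = 3.8334
  y_2 = -1.8791 - 0.05*-7.5165 = -1.5033
Step 3: grad_x = 2*1*3.8334 = 7.6668, grad_y = 2*2*-1.5033 = -6.0132
  x_3 = 3.8334 - 0.05*7.6668 = 3.4501
  y_3 = -1.5033 - 0.05*-6.0132 = -1.2026
Step 4: grad_x = 2*1*3.4501 = 6.9001, grad_y = 2*2*-1.2026 = -4.8105
  x_4 = 3.4501 - 0.05*6.9001 = 3.1051
  y_4 = -1.2026 - 0.05*-4.8105 = -0.9621
Step 5: grad_x = 2*1*3.1051 = 6.2101, grad_y = 2*2*-0.9621 = -3.8484
  x_5 = 3.1051 - 0.05*6.2101 = 2.7946
  y_5 = -0.9621 - 0.05*-3.8484 = -0.7697
f(2.7946, -0.7697) = 1*2.7946^2 + 2*(-0.7697)^2 = 8.9944


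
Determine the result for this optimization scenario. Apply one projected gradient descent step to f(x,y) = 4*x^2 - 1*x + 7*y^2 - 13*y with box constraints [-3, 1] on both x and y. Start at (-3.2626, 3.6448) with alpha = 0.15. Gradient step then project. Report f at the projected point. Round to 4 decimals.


Step 1: Compute gradient at (-3.2626, 3.6448).
grad_x = 2*4*-3.2626 - 1 = -27.1008
grad_y = 2*7*3.6448 - 13 = 38.0272
Step 2: Gradient step.
x_raw = -3.2626 - 0.15*-27.1008 = 0.8025
y_raw = 3.6448 - 0.15*38.0272 = -2.0593
Step 3: Project onto [-3, 1].
x_proj = clip(0.8025) = 0.8025
y_proj = clip(-2.0593) = -2.0593
Step 4: Evaluate f.
f(0.8025, -2.0593) = 58.2287


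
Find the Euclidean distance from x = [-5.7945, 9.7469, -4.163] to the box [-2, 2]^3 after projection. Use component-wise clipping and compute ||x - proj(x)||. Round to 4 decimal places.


Project each component onto [-2, 2].
clip(-5.7945) = -2.0, clip(9.7469) = 2.0, clip(-4.163) = -2.0
Projection = [-2.0, 2.0, -2.0]
Squared diffs: [14.3982, 60.0145, 4.6786]
Distance = sqrt(79.0913) = 8.8933


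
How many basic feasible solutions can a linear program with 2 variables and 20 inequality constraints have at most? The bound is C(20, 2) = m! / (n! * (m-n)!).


Each vertex corresponds to some choice of n active constraints out of m, so the number of vertices is at most C(m, n) = m! / (n!(m-n)!).
m = 20, n = 2
Numerator: 20 * 19
Denominator: 2! = 2
C(20, 2) = 190


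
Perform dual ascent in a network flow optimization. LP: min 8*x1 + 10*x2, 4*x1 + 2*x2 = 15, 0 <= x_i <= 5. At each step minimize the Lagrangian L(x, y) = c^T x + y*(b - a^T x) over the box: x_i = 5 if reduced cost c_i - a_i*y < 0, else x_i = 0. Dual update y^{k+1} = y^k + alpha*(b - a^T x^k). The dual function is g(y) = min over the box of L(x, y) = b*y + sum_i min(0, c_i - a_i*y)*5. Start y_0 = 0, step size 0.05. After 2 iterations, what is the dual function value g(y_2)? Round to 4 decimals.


Dual ascent for LP: min 8*x1 + 10*x2, 4*x1 + 2*x2 = 15, 0 <= x_i <= 5
Step 1: y^k = 0.0, reduced costs: (8.0, 10.0)
  x^k = (0.0, 0.0), subgradient = b - a^T x = 15.0
  y^{k+1} = 0.0 + 0.05*15.0 = 0.75
Step 2: y^k = 0.75, reduced costs: (5.0, 8.5)
  x^k = (0.0, 0.0), subgradient = b - a^T x = 15.0
  y^{k+1} = 0.75 + 0.05*15.0 = 1.5
Dual objective at y_2 = 1.5: reduced costs (2.0, 7.0), box minimizer x = (0.0, 0.0)
g(y_2) = b*y + (c1 - a1*y)*x1 + (c2 - a2*y)*x2 = 15*1.5 + 2.0*0.0 + 7.0*0.0 = 22.5 + 0.0 + 0.0 = 22.5


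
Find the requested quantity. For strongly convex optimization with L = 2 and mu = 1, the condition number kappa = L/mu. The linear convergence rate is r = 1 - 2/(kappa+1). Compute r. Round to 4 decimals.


Step 1: Compute the condition number.
kappa = L/mu = 2/1 = 2.0
Step 2: Compute the convergence rate.
r = 1 - 2/(kappa + 1) = 1 - 2*mu/(L + mu) = (L - mu)/(L + mu) = 1/3 = 0.3333


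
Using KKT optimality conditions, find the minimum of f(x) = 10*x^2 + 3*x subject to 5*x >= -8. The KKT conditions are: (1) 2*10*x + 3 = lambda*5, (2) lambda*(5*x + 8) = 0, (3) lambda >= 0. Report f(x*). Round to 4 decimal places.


Step 1: Try lambda = 0 (constraint inactive).
Stationarity: 2*10*x + 3 = 0
x* = -3/(2*10) = -0.15
Check constraint: 5*-0.15 = -0.75 >= -8 -- satisfied.
Step 2: Compute optimal value.
f(x*) = 10*(-0.15)^2 + 3*(-0.15) = -0.225


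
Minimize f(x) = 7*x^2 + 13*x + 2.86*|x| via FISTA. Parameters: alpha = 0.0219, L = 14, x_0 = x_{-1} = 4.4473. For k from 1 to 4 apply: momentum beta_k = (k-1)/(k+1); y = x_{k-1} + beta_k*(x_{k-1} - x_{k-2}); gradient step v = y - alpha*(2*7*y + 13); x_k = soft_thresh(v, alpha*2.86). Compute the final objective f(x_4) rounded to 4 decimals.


FISTA on f(x) = 7*x^2 + 13*x + 2.86*|x|
L = 14, alpha = 0.0219
Iteration 1: beta = 0.0, y = 4.4473 + 0.0*(4.4473 - 4.4473) = 4.4473
  grad(y) = 75.2622, v = y - alpha*grad = 2.7991
  prox(v) = soft_thresh(2.7991, 0.0626) = 2.7364
Iteration 2: beta = 0.3333, y = 2.7364 + 0.3333*(2.7364 - 4.4473) = 2.1661
  grad(y) = 43.3258, v = y - alpha*grad = 1.2173
  prox(v) = soft_thresh(1.2173, 0.0626) = 1.1547
Iteration 3: beta = 0.5, y = 1.1547 + 0.5*(1.1547 - 2.7364) = 0.3638
  grad(y) = 18.0929, v = y - alpha*grad = -0.0325
  prox(v) = soft_thresh(-0.0325, 0.0626) = 0.0
Iteration 4: beta = 0.6, y = 0.0 + 0.6*(0.0 - 1.1547) = -0.6928
  grad(y) = 3.3008, v = y - alpha*grad = -0.7651
  prox(v) = soft_thresh(-0.7651, 0.0626) = -0.7025
f(x_4) = 7*(-0.7025)^2 + 13*(-0.7025) + 2.86*|-0.7025| = -3.6688


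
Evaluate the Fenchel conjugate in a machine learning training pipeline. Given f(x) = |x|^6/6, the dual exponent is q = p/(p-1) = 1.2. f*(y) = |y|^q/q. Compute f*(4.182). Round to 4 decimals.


The conjugate exponent q satisfies 1/p + 1/q = 1.
p = 6, so q = 6/(6 - 1) = 1.2
|y|^q = 4.182^1.2 = 5.5675
f*(4.182) = 5.5675 / 1.2 = 4.6396


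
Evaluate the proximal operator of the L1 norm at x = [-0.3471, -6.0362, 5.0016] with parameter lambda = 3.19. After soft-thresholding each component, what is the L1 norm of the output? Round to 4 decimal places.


Soft-thresholding with lambda = 3.19:
prox(-0.3471) = sign(-0.3471)*max(|-0.3471| - 3.19, 0) = 0.0
prox(-6.0362) = sign(-6.0362)*max(|-6.0362| - 3.19, 0) = -2.8462
prox(5.0016) = sign(5.0016)*max(|5.0016| - 3.19, 0) = 1.8116
prox(x) = [0.0, -2.8462, 1.8116]
||prox(x)||_1 = 0.0 + 2.8462 + 1.8116 = 4.6578


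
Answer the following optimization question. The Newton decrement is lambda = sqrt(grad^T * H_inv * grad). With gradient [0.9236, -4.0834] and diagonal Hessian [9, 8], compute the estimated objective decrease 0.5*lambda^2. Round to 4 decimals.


Step 1: H is diagonal, so H^(-1) * g = [0.1026, -0.5104].
Step 2: g^T H^(-1) g = sum_i g_i^2 / H_ii
  = (0.9236)^2/9 + (-4.0834)^2/8
  = 0.0948 + 2.0843 = 2.1791
Step 3: Objective decrease = 0.5 * g^T H^(-1) g = 1.0895


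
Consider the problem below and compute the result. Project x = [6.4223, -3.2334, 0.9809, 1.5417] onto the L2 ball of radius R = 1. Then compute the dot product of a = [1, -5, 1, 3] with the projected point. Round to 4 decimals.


Step 1: Compute ||x|| (intermediates to 6 decimals).
||x|| = sqrt(6.4223^2 + (-3.2334)^2 + 0.9809^2 + 1.5417^2) = 7.418882
Step 2: Project.
Since ||x|| > R, scale = R/||x|| = 1/7.418882 = 0.134791, proj(x) = scale * x
proj(x) = [0.865668, -0.435833, 0.132216, 0.207807]
Step 3: Dot product.
a^T * proj(x) = 1*0.865668 - 5*(-0.435833) + 1*0.132216 + 3*0.207807 = 3.8005


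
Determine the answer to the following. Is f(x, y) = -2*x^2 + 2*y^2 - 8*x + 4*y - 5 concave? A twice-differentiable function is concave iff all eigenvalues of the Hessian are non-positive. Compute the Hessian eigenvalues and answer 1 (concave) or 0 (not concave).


The Hessian of f(x,y) = -2*x^2 + 2*y^2 - 8*x + 4*y - 5 is:
H = [[-4, 0], [0, 4]]
Trace = -4 + 4 = 0
Determinant = -4*4 - (0)^2 = -16
Discriminant = (0)^2 - 4*-16 = 64.0
Eigenvalues: lambda_1 = -4.0, lambda_2 = 4.0
The function is not concave.

0


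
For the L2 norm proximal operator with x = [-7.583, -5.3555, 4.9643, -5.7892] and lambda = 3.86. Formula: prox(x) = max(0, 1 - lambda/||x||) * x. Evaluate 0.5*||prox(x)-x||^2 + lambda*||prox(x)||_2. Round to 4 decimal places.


Step 1: Compute ||x||.
||x|| = 12.0143
Step 2: Compute scaling factor.
scale = max(0, 1 - 3.86/12.0143) = 0.6787
Step 3: prox(x) = [-5.1467, -3.6349, 3.3693, -3.9292]
||prox(x)|| = 8.1543
Step 4: Proximal objective.
0.5*||prox-x||^2 = 7.4498
lambda*||prox|| = 31.4756
Total = 38.9252


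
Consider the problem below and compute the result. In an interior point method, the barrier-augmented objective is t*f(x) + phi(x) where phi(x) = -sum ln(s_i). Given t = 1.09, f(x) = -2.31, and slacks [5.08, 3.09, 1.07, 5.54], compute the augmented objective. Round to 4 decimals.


Step 1: Compute log-barrier.
ln values: [1.6253, 1.1282, 0.0677, 1.712]
phi = -(1.6253 + 1.1282 + 0.0677 + 1.712) = -4.5331
Step 2: Compute augmented objective.
t*f(x) = 1.09*-2.31 = -2.5179
Total = -2.5179 - 4.5331 = -7.051


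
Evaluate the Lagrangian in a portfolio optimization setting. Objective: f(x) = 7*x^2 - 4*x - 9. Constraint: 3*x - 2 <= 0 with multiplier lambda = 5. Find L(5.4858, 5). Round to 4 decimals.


Step 1: Evaluate f(x).
f(5.4858) = 7*5.4858^2 - 4*5.4858 - 9 = 179.7148
Step 2: Evaluate g(x).
g(5.4858) = 3*5.4858 - 2 = 14.4574
Step 3: Compute Lagrangian.
L = 179.7148 + 5*14.4574 = 252.0018


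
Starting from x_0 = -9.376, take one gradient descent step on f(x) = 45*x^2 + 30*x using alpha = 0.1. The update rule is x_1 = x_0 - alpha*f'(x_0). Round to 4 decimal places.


We compute the gradient at x_0 and apply the update.
f'(x) = 90*x + 30
f'(-9.376) = 90*-9.376 + 30 = -813.84
x_1 = -9.376 - 0.1*-813.84 = 72.008


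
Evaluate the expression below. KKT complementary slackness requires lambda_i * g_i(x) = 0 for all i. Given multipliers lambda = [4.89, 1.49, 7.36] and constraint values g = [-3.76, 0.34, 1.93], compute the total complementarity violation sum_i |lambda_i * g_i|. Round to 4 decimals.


KKT complementary slackness check:
lambda_1 * g_1 = 4.89 * -3.76 = -18.3864
lambda_2 * g_2 = 1.49 * 0.34 = 0.5066
lambda_3 * g_3 = 7.36 * 1.93 = 14.2048
Total violation = 18.3864 + 0.5066 + 14.2048 = 33.0978


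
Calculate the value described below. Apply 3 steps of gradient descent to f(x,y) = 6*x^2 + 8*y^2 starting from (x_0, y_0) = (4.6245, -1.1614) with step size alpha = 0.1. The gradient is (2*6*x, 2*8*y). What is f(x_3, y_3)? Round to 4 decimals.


Gradient descent on f(x,y) = 6*x^2 + 8*y^2.
Starting point: (4.6245, -1.1614), alpha = 0.1
Step 1: grad_x = 2*6*4.6245 = 55.494, grad_y = 2*8*-1.1614 = -18.5824
  x_1 = 4.6245 - 0.1*55.494 = -0.9249
  y_1 = -1.1614 - 0.1*-18.5824 = 0.6968
Step 2: grad_x = 2*6*-0.9249 = -11.0988, grad_y = 2*8*0.6968 = 11.1494
  x_2 = -0.9249 - 0.1*-11.0988 = 0.185
  y_2 = 0.6968 - 0.1*11.1494 = -0.4181
Step 3: grad_x = 2*6*0.185 = 2.2198, grad_y = 2*8*-0.4181 = -6.6897
  x_3 = 0.185 - 0.1*2.2198 = -0.037
  y_3 = -0.4181 - 0.1*-6.6897 = 0.2509
f(-0.037, 0.2509) = 6*(-0.037)^2 + 8*0.2509^2 = 0.5117


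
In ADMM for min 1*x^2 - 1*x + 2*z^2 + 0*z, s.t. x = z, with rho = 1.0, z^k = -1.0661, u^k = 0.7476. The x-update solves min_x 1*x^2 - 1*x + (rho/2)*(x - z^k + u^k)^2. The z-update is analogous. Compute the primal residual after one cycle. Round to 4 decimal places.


ADMM iteration with rho = 1.0, z^k = -1.0661, u^k = 0.7476
Step 1: x-update.
Minimize 1*x^2 - 1*x + (1.0/2)*(x + 1.0661 + 0.7476)^2
FOC: (2*1 + 1.0)*x = 1 + 1.0*(-1.0661 - 0.7476)
x^{k+1} = -0.2712
Step 2: z-update.
Minimize 2*z^2 + 0*z + (1.0/2)*(-0.2712 - z + 0.7476)^2
FOC: (2*2 + 1.0)*z = 0 + 1.0*(-0.2712 + 0.7476)
z^{k+1} = 0.0953
Step 3: u-update.
u^{k+1} = 0.7476 - 0.2712 - 0.0953 = 0.3811
Step 4: Primal residual = |-0.2712 - 0.0953| = 0.3665


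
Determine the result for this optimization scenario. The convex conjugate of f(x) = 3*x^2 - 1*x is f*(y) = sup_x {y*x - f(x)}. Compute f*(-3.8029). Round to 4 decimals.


f*(y) = sup_x {y*x - a*x^2 - b*x} = sup_x {(y-b)*x - a*x^2}
FOC: (y - b) - 2a*x = 0 => x* = (y - b)/(2a)
x* = (-3.8029 + 1)/(2*3) = -0.4672
f*(-3.8029) = (y-b)^2/(4a) = (-3.8029 + 1)^2/(4*3)
= 7.8562/12 = 0.6547


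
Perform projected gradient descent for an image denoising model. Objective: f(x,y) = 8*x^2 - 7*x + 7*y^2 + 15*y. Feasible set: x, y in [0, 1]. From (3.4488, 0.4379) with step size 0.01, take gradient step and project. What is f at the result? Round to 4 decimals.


Step 1: Compute gradient at (3.4488, 0.4379).
grad_x = 2*8*3.4488 - 7 = 48.1808
grad_y = 2*7*0.4379 + 15 = 21.1306
Step 2: Gradient step.
x_raw = 3.4488 - 0.01*48.1808 = 2.967
y_raw = 0.4379 - 0.01*21.1306 = 0.2266
Step 3: Project onto [0, 1].
x_proj = clip(2.967) = 1.0
y_proj = clip(0.2266) = 0.2266
Step 4: Evaluate f.
f(1.0, 0.2266) = 4.7583


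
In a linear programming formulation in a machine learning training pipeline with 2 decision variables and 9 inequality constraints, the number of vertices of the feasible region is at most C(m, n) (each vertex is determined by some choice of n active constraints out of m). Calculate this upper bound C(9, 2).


Each vertex corresponds to some choice of n active constraints out of m, so the number of vertices is at most C(m, n) = m! / (n!(m-n)!).
m = 9, n = 2
Numerator: 9 * 8
Denominator: 2! = 2
C(9, 2) = 36


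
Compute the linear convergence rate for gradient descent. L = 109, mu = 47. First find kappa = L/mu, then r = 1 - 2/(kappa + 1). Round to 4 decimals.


Step 1: Compute the condition number.
kappa = L/mu = 109/47 = 2.3191
Step 2: Compute the convergence rate.
r = 1 - 2/(kappa + 1) = 1 - 2*mu/(L + mu) = (L - mu)/(L + mu) = 62/156 = 0.3974


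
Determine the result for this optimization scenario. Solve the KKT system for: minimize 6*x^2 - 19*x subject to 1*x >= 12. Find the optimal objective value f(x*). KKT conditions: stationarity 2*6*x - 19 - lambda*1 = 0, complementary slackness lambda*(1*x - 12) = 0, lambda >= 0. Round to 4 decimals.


Step 1: Try lambda = 0 (constraint inactive).
x_unc = 19/(2*6) = 1.5833
Check: 1*1.5833 = 1.5833 < 12 -- violated!
Step 2: Constraint must be active: 1*x = 12
x* = 12/1 = 12.0
lambda = (2*6*12.0 - 19)/1 = 125.0
Step 3: Compute optimal value.
f(x*) = 6*12.0^2 - 19*12.0 = 636.0


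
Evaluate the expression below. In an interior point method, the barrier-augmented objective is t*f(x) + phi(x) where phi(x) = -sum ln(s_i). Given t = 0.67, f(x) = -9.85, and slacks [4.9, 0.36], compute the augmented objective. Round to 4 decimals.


Step 1: Compute log-barrier.
ln values: [1.5892, -1.0217]
phi = -(1.5892 - 1.0217) = -0.5676
Step 2: Compute augmented objective.
t*f(x) = 0.67*-9.85 = -6.5995
Total = -6.5995 - 0.5676 = -7.1671


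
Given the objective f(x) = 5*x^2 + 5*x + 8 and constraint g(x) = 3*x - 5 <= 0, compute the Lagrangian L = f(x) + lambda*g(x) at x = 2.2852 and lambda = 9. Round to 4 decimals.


Step 1: Evaluate f(x).
f(2.2852) = 5*2.2852^2 + 5*2.2852 + 8 = 45.5367
Step 2: Evaluate g(x).
g(2.2852) = 3*2.2852 - 5 = 1.8556
Step 3: Compute Lagrangian.
L = 45.5367 + 9*1.8556 = 62.2371


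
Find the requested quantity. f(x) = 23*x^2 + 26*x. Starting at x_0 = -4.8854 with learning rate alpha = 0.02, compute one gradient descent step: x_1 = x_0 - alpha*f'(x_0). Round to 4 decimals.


We compute the gradient at x_0 and apply the update.
f'(x) = 46*x + 26
f'(-4.8854) = 46*-4.8854 + 26 = -198.7284
x_1 = -4.8854 - 0.02*-198.7284 = -0.9108


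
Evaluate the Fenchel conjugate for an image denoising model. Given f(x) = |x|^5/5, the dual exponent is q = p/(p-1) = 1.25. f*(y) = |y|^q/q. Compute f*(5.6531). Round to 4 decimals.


The conjugate exponent q satisfies 1/p + 1/q = 1.
p = 5, so q = 5/(5 - 1) = 1.25
|y|^q = 5.6531^1.25 = 8.7168
f*(5.6531) = 8.7168 / 1.25 = 6.9735


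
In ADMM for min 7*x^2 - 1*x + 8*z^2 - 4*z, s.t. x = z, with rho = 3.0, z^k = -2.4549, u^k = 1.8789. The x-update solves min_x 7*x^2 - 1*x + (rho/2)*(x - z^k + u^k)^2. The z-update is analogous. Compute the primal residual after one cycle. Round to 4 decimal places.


ADMM iteration with rho = 3.0, z^k = -2.4549, u^k = 1.8789
Step 1: x-update.
Minimize 7*x^2 - 1*x + (3.0/2)*(x + 2.4549 + 1.8789)^2
FOC: (2*7 + 3.0)*x = 1 + 3.0*(-2.4549 - 1.8789)
x^{k+1} = -0.706
Step 2: z-update.
Minimize 8*z^2 - 4*z + (3.0/2)*(-0.706 - z + 1.8789)^2
FOC: (2*8 + 3.0)*z = 4 + 3.0*(-0.706 + 1.8789)
z^{k+1} = 0.3957
Step 3: u-update.
u^{k+1} = 1.8789 - 0.706 - 0.3957 = 0.7772
Step 4: Primal residual = |-0.706 - 0.3957| = 1.1017


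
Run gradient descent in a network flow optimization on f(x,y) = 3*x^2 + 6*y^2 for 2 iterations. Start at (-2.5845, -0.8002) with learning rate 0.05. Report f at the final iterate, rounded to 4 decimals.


Gradient descent on f(x,y) = 3*x^2 + 6*y^2.
Starting point: (-2.5845, -0.8002), alpha = 0.05
Step 1: grad_x = 2*3*-2.5845 = -15.507, grad_y = 2*6*-0.8002 = -9.6024
  x_1 = -2.5845 - 0.05*-15.507 = -1.8092
  y_1 = -0.8002 - 0.05*-9.6024 = -0.3201
Step 2: grad_x = 2*3*-1.8092 = -10.8549, grad_y = 2*6*-0.3201 = -3.841
  x_2 = -1.8092 - 0.05*-10.8549 = -1.2664
  y_2 = -0.3201 - 0.05*-3.841 = -0.128
f(-1.2664, -0.128) = 3*(-1.2664)^2 + 6*(-0.128)^2 = 4.9097


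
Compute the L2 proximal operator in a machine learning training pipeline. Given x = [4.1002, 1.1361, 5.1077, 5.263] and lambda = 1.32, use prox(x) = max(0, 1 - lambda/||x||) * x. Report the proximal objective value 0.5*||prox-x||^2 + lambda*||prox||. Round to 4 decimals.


Step 1: Compute ||x||.
||x|| = 8.4788
Step 2: Compute scaling factor.
scale = max(0, 1 - 1.32/8.4788) = 0.8443
Step 3: prox(x) = [3.4619, 0.9592, 4.3125, 4.4436]
||prox(x)|| = 7.1588
Step 4: Proximal objective.
0.5*||prox-x||^2 = 0.8712
lambda*||prox|| = 9.4496
Total = 10.3208


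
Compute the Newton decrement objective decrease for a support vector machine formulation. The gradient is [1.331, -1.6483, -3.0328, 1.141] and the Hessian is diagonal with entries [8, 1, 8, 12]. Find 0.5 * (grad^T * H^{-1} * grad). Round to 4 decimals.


Step 1: H is diagonal, so H^(-1) * g = [0.1664, -1.6483, -0.3791, 0.0951].
Step 2: g^T H^(-1) g = sum_i g_i^2 / H_ii
  = (1.331)^2/8 + (-1.6483)^2/1 + (-3.0328)^2/8 + (1.141)^2/12
  = 0.2214 + 2.7169 + 1.1497 + 0.1085 = 4.1966
Step 3: Objective decrease = 0.5 * g^T H^(-1) g = 2.0983


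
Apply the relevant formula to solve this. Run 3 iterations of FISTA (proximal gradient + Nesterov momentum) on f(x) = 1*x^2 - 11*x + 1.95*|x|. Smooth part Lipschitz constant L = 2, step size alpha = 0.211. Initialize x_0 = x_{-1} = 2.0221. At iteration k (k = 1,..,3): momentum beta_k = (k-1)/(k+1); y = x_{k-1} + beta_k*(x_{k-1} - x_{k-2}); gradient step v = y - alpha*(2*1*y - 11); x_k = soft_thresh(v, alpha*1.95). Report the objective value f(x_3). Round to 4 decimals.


FISTA on f(x) = 1*x^2 - 11*x + 1.95*|x|
L = 2, alpha = 0.211
Iteration 1: beta = 0.0, y = 2.0221 + 0.0*(2.0221 - 2.0221) = 2.0221
  grad(y) = -6.9558, v = y - alpha*grad = 3.4898
  prox(v) = soft_thresh(3.4898, 0.4115) = 3.0783
Iteration 2: beta = 0.3333, y = 3.0783 + 0.3333*(3.0783 - 2.0221) = 3.4304
  grad(y) = -4.1392, v = y - alpha*grad = 4.3038
  prox(v) = soft_thresh(4.3038, 0.4115) = 3.8923
Iteration 3: beta = 0.5, y = 3.8923 + 0.5*(3.8923 - 3.0783) = 4.2993
  grad(y) = -2.4014, v = y - alpha*grad = 4.806
  prox(v) = soft_thresh(4.806, 0.4115) = 4.3946
f(x_3) = 1*4.3946^2 - 11*4.3946 + 1.95*|4.3946| = -20.4586


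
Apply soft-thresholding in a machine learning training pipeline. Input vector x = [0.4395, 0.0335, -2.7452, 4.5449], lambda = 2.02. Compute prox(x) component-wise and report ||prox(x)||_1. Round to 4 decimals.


Soft-thresholding with lambda = 2.02:
prox(0.4395) = sign(0.4395)*max(|0.4395| - 2.02, 0) = 0.0
prox(0.0335) = sign(0.0335)*max(|0.0335| - 2.02, 0) = 0.0
prox(-2.7452) = sign(-2.7452)*max(|-2.7452| - 2.02, 0) = -0.7252
prox(4.5449) = sign(4.5449)*max(|4.5449| - 2.02, 0) = 2.5249
prox(x) = [0.0, 0.0, -0.7252, 2.5249]
||prox(x)||_1 = 0.0 + 0.0 + 0.7252 + 2.5249 = 3.2501


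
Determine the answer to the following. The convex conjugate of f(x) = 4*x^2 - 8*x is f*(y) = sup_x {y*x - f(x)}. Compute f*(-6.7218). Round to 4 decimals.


f*(y) = sup_x {y*x - a*x^2 - b*x} = sup_x {(y-b)*x - a*x^2}
FOC: (y - b) - 2a*x = 0 => x* = (y - b)/(2a)
x* = (-6.7218 + 8)/(2*4) = 0.1598
f*(-6.7218) = (y-b)^2/(4a) = (-6.7218 + 8)^2/(4*4)
= 1.6338/16 = 0.1021


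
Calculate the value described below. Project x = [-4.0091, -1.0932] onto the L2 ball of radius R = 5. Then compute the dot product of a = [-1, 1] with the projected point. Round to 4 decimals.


Step 1: Compute ||x|| (intermediates to 6 decimals).
||x|| = sqrt((-4.0091)^2 + (-1.0932)^2) = 4.155475
Step 2: Project.
Since ||x|| <= R, proj = x (no scaling needed).
proj(x) = [-4.0091, -1.0932]
Step 3: Dot product.
a^T * proj(x) = -1*(-4.0091) + 1*(-1.0932) = 2.9159


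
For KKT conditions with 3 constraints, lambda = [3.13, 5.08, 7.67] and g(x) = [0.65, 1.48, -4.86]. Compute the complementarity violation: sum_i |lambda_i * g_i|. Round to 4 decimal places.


KKT complementary slackness check:
lambda_1 * g_1 = 3.13 * 0.65 = 2.0345
lambda_2 * g_2 = 5.08 * 1.48 = 7.5184
lambda_3 * g_3 = 7.67 * -4.86 = -37.2762
Total violation = 2.0345 + 7.5184 + 37.2762 = 46.8291


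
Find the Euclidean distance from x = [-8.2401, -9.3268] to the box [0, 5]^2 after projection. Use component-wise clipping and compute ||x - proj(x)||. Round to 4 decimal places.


Project each component onto [0, 5].
clip(-8.2401) = 0.0, clip(-9.3268) = 0.0
Projection = [0.0, 0.0]
Squared diffs: [67.8992, 86.9892]
Distance = sqrt(154.8884) = 12.4454


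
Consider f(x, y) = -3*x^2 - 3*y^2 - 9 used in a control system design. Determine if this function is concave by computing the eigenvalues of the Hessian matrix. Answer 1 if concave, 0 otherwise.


The Hessian of f(x,y) = -3*x^2 - 3*y^2 - 9 is:
H = [[-6, 0], [0, -6]]
Trace = -6 - 6 = -12
Determinant = -6*-6 - (0)^2 = 36
Discriminant = (-12)^2 - 4*36 = 0.0
Eigenvalues: lambda_1 = -6.0, lambda_2 = -6.0
The function is concave.

1


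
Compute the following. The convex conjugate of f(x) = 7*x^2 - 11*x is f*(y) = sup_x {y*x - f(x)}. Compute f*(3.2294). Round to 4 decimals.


f*(y) = sup_x {y*x - a*x^2 - b*x} = sup_x {(y-b)*x - a*x^2}
FOC: (y - b) - 2a*x = 0 => x* = (y - b)/(2a)
x* = (3.2294 + 11)/(2*7) = 1.0164
f*(3.2294) = (y-b)^2/(4a) = (3.2294 + 11)^2/(4*7)
= 202.4758/28 = 7.2313


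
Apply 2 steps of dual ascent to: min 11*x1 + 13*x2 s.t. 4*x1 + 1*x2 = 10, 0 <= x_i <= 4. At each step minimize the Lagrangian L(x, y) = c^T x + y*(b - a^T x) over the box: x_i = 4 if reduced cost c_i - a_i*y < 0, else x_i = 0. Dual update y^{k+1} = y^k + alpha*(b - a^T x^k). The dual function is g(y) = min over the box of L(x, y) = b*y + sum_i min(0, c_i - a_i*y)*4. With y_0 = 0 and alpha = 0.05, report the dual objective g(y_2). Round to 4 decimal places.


Dual ascent for LP: min 11*x1 + 13*x2, 4*x1 + 1*x2 = 10, 0 <= x_i <= 4
Step 1: y^k = 0.0, reduced costs: (11.0, 13.0)
  x^k = (0.0, 0.0), subgradient = b - a^T x = 10.0
  y^{k+1} = 0.0 + 0.05*10.0 = 0.5
Step 2: y^k = 0.5, reduced costs: (9.0, 12.5)
  x^k = (0.0, 0.0), subgradient = b - a^T x = 10.0
  y^{k+1} = 0.5 + 0.05*10.0 = 1.0
Dual objective at y_2 = 1.0: reduced costs (7.0, 12.0), box minimizer x = (0.0, 0.0)
g(y_2) = b*y + (c1 - a1*y)*x1 + (c2 - a2*y)*x2 = 10*1.0 + 7.0*0.0 + 12.0*0.0 = 10.0 + 0.0 + 0.0 = 10.0


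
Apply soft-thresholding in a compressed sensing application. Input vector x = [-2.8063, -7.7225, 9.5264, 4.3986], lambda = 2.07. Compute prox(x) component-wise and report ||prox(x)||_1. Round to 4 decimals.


Soft-thresholding with lambda = 2.07:
prox(-2.8063) = sign(-2.8063)*max(|-2.8063| - 2.07, 0) = -0.7363
prox(-7.7225) = sign(-7.7225)*max(|-7.7225| - 2.07, 0) = -5.6525
prox(9.5264) = sign(9.5264)*max(|9.5264| - 2.07, 0) = 7.4564
prox(4.3986) = sign(4.3986)*max(|4.3986| - 2.07, 0) = 2.3286
prox(x) = [-0.7363, -5.6525, 7.4564, 2.3286]
||prox(x)||_1 = 0.7363 + 5.6525 + 7.4564 + 2.3286 = 16.1738


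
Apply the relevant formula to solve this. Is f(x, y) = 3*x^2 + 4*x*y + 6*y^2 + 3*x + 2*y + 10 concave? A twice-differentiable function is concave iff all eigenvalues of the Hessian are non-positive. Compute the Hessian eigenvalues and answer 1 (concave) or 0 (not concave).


The Hessian of f(x,y) = 3*x^2 + 4*x*y + 6*y^2 + 3*x + 2*y + 10 is:
H = [[6, 4], [4, 12]]
Trace = 6 + 12 = 18
Determinant = 6*12 - (4)^2 = 56
Discriminant = (18)^2 - 4*56 = 100.0
Eigenvalues: lambda_1 = 4.0, lambda_2 = 14.0
The function is not concave.

0


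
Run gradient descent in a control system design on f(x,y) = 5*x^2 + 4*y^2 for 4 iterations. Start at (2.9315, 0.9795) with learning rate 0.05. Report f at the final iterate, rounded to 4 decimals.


Gradient descent on f(x,y) = 5*x^2 + 4*y^2.
Starting point: (2.9315, 0.9795), alpha = 0.05
Step 1: grad_x = 2*5*2.9315 = 29.315, grad_y = 2*4*0.9795 = 7.836
  x_1 = 2.9315 - 0.05*29.315 = 1.4658
  y_1 = 0.9795 - 0.05*7.836 = 0.5877
Step 2: grad_x = 2*5*1.4658 = 14.6575, grad_y = 2*4*0.5877 = 4.7016
  x_2 = 1.4658 - 0.05*14.6575 = 0.7329
  y_2 = 0.5877 - 0.05*4.7016 = 0.3526
Step 3: grad_x = 2*5*0.7329 = 7.3288, grad_y = 2*4*0.3526 = 2.821
  x_3 = 0.7329 - 0.05*7.3288 = 0.3664
  y_3 = 0.3526 - 0.05*2.821 = 0.2116
Step 4: grad_x = 2*5*0.3664 = 3.6644, grad_y = 2*4*0.2116 = 1.6926
  x_4 = 0.3664 - 0.05*3.6644 = 0.1832
  y_4 = 0.2116 - 0.05*1.6926 = 0.1269
f(0.1832, 0.1269) = 5*0.1832^2 + 4*0.1269^2 = 0.2323
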